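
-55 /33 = -5 /3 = -1.67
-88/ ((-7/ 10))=880/ 7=125.71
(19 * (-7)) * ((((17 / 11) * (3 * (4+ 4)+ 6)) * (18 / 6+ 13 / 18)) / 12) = -757435 / 396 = -1912.71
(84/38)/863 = 42/16397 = 0.00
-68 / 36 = -17 / 9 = -1.89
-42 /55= -0.76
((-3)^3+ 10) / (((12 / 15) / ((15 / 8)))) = -1275 / 32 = -39.84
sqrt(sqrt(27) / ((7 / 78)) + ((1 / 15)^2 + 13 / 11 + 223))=sqrt(44594550 * sqrt(3) + 299070079) / 1155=16.80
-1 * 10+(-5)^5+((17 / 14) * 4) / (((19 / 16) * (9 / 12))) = -1248689 / 399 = -3129.55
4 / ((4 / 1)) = 1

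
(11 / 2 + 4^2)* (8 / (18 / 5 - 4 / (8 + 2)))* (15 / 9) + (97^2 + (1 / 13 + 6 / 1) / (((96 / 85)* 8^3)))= 9498.59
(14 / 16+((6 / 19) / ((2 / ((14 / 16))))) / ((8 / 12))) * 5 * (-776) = -159565 / 38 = -4199.08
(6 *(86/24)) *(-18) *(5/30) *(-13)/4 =1677/8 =209.62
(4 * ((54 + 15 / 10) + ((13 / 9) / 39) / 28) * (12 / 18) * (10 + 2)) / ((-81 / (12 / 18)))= -671344 / 45927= -14.62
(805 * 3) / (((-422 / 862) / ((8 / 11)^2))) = -66615360 / 25531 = -2609.20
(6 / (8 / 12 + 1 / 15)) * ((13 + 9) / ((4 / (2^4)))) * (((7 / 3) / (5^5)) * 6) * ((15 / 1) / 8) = 756 / 125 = 6.05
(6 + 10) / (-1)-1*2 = -18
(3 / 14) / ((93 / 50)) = 0.12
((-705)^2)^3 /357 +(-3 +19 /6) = 343927169767200.80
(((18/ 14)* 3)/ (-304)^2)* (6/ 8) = 81/ 2587648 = 0.00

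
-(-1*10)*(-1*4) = -40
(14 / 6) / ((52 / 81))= 189 / 52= 3.63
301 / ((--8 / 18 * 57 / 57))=2709 / 4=677.25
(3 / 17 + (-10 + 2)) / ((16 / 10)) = -665 / 136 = -4.89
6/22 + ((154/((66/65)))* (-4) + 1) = -19978/33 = -605.39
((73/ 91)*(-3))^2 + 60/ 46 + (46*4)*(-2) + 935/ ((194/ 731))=116843266461/ 36949822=3162.21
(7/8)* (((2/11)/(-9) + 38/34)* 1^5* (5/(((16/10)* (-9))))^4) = 5050390625/361829597184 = 0.01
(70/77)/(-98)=-5/539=-0.01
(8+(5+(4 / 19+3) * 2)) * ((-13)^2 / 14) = 62361 / 266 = 234.44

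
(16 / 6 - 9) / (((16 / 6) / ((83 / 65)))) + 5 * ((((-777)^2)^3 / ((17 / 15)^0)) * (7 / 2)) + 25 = 2002476854989424361323 / 520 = 3850917028825816079.47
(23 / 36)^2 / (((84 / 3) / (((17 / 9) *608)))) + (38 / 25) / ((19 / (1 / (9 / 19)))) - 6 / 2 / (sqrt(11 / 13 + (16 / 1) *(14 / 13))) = 16.21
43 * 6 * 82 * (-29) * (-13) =7975812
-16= -16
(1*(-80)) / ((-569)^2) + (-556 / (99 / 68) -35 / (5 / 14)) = -15381893030 / 32052339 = -479.90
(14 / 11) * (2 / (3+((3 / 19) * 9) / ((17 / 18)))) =9044 / 16005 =0.57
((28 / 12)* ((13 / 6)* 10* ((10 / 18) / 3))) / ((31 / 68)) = 154700 / 7533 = 20.54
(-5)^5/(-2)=3125/2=1562.50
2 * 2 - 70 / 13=-18 / 13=-1.38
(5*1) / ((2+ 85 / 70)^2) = 196 / 405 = 0.48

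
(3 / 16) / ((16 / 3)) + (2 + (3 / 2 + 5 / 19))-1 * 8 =-20437 / 4864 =-4.20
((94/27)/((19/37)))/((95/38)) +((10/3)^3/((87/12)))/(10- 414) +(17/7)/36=194002159/70120260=2.77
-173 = -173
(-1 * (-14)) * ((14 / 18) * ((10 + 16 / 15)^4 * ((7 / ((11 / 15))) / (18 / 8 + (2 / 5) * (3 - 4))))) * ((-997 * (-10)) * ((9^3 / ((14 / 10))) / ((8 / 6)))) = 3281192287342.23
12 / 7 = 1.71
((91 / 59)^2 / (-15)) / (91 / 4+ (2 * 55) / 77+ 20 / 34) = -3941756 / 615562635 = -0.01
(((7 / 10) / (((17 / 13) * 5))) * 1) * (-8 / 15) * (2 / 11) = -728 / 70125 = -0.01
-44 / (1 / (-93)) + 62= 4154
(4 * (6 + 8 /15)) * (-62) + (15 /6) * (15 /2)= -96091 /60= -1601.52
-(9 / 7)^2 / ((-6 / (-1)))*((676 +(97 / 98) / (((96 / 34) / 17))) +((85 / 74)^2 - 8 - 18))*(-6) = 1086.52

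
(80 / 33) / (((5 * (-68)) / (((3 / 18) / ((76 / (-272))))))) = 8 / 1881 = 0.00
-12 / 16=-3 / 4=-0.75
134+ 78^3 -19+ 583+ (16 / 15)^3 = 1603972846 / 3375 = 475251.21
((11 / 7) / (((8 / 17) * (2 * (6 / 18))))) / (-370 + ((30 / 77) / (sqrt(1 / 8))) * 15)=-0.01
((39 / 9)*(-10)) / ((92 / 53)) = -3445 / 138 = -24.96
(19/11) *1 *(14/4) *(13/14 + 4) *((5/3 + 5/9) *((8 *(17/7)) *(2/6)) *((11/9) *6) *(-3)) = -594320/63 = -9433.65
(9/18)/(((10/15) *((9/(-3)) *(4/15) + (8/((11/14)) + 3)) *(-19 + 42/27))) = -0.00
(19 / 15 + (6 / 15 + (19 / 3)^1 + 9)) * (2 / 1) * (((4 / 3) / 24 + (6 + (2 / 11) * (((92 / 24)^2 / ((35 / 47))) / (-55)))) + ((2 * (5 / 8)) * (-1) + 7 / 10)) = 70501703 / 381150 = 184.97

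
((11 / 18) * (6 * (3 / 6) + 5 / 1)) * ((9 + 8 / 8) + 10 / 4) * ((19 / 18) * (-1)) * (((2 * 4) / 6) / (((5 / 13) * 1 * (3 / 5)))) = -271700 / 729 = -372.70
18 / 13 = 1.38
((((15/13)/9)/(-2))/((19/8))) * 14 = -280/741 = -0.38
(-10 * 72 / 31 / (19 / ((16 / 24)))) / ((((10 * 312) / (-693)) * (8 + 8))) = 693 / 61256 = 0.01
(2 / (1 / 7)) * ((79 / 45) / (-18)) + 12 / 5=1.03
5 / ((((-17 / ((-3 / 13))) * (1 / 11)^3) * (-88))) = -1815 / 1768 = -1.03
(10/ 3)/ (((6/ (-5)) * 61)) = -25/ 549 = -0.05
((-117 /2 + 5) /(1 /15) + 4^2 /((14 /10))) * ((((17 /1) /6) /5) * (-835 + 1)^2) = -2182596765 /7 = -311799537.86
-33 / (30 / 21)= -231 / 10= -23.10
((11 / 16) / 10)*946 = 5203 / 80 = 65.04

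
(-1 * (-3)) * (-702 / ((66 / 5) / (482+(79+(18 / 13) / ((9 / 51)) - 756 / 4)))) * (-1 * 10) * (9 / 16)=14999175 / 44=340890.34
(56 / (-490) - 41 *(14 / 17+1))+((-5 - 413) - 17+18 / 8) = -1208157 / 2380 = -507.63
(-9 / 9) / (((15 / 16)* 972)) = -0.00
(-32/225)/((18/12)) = -64/675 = -0.09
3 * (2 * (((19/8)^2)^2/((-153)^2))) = 130321/15980544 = 0.01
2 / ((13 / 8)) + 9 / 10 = 277 / 130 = 2.13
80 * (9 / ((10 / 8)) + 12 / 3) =896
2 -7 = -5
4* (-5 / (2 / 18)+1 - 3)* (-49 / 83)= 9212 / 83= 110.99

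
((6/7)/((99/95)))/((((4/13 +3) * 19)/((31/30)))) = 403/29799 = 0.01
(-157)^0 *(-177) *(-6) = 1062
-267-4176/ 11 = -7113/ 11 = -646.64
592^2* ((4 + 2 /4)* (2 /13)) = 242628.92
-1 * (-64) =64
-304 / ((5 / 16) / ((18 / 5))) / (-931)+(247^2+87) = 74847208 / 1225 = 61099.76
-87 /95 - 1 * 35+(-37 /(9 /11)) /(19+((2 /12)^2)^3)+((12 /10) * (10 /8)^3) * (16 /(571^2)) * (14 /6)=-420597498830091 /10982909532470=-38.30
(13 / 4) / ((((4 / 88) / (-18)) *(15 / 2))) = -858 / 5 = -171.60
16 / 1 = 16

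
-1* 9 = -9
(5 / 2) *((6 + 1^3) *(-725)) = -25375 / 2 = -12687.50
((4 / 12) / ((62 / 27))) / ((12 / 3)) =0.04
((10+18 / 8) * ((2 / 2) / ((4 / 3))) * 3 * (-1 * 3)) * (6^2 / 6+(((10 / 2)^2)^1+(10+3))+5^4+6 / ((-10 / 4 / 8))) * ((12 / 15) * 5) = -4298427 / 20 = -214921.35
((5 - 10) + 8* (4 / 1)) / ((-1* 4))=-27 / 4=-6.75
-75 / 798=-25 / 266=-0.09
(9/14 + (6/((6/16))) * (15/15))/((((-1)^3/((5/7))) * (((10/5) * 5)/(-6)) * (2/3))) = 2097/196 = 10.70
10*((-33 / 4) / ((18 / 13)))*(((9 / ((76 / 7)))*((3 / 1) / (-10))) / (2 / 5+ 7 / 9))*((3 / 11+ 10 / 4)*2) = 2248155 / 32224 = 69.77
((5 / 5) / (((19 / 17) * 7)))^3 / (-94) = -0.00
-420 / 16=-105 / 4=-26.25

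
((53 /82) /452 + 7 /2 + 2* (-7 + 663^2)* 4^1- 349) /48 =43440867395 /593024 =73253.14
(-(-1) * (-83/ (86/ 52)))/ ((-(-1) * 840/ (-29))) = 31291/ 18060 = 1.73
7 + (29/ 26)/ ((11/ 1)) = 2031/ 286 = 7.10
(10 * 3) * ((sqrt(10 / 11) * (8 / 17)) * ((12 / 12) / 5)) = 48 * sqrt(110) / 187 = 2.69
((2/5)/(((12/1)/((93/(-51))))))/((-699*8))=31/2851920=0.00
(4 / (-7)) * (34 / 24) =-17 / 21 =-0.81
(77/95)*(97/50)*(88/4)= 82159/2375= 34.59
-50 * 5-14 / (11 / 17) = -2988 / 11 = -271.64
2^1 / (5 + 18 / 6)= 1 / 4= 0.25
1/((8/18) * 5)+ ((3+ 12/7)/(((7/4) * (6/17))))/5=1937/980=1.98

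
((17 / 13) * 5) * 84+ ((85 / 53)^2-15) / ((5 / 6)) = 19511664 / 36517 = 534.32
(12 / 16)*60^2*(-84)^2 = 19051200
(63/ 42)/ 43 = 3/ 86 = 0.03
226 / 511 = 0.44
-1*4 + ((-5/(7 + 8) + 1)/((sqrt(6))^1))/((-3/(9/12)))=-4 - sqrt(6)/36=-4.07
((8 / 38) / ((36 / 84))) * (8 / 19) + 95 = 103109 / 1083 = 95.21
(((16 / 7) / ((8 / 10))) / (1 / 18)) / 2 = 180 / 7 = 25.71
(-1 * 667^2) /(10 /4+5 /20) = -1779556 /11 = -161777.82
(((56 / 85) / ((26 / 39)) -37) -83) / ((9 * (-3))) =1124 / 255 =4.41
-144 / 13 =-11.08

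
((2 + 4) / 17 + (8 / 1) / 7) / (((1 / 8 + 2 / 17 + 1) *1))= 1424 / 1183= 1.20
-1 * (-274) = 274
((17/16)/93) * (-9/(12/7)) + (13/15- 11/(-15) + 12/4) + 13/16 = 53097/9920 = 5.35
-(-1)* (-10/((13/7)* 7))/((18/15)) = -25/39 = -0.64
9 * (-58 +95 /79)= -40383 /79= -511.18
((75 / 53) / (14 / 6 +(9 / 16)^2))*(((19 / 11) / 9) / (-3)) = -24320 / 711843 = -0.03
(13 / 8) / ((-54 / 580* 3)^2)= 273325 / 13122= 20.83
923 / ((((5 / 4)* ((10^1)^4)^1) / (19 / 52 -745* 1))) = -2749191 / 50000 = -54.98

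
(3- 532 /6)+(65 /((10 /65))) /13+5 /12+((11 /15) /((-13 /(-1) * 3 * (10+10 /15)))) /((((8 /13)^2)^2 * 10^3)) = -103710695833 /1966080000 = -52.75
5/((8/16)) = 10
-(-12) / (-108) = -1 / 9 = -0.11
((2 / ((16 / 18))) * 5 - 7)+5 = 37 / 4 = 9.25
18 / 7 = 2.57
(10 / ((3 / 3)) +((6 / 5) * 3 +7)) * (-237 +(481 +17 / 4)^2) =387659967 / 80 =4845749.59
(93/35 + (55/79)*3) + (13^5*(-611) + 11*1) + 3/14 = -1254535838931/5530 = -226860007.04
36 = 36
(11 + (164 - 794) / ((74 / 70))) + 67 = -517.95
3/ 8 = 0.38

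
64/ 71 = 0.90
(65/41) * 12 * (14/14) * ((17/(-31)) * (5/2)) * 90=-2983500/1271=-2347.36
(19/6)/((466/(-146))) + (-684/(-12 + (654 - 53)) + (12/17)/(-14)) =-11365703/5157222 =-2.20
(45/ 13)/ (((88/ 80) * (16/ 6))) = 675/ 572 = 1.18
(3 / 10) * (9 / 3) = 9 / 10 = 0.90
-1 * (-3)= 3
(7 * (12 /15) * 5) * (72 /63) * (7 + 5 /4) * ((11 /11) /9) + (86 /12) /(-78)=13685 /468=29.24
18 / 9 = 2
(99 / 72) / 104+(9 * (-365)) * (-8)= 21864971 / 832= 26280.01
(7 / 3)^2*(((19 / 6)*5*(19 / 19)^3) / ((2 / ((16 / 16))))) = 4655 / 108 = 43.10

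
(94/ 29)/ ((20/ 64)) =1504/ 145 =10.37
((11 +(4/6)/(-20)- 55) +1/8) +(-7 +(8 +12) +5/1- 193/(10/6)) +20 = -2921/24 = -121.71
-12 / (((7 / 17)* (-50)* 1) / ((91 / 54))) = 221 / 225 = 0.98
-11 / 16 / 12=-11 / 192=-0.06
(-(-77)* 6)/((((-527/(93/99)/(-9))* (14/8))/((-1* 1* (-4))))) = 288/17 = 16.94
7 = 7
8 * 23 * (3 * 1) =552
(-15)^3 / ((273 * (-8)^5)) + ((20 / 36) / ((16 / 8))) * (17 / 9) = 126821365 / 241532928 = 0.53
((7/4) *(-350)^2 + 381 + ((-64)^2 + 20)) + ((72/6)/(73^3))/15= 425724644124/1945085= 218872.00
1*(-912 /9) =-304 /3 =-101.33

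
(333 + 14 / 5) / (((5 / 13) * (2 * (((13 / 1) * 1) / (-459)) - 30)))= -10018593 / 344900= -29.05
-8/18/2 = -2/9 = -0.22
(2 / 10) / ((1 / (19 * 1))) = 19 / 5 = 3.80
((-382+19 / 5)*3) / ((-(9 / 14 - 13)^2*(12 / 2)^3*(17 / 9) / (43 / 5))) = 3984337 / 25439650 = 0.16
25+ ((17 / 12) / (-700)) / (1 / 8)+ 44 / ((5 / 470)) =4369033 / 1050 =4160.98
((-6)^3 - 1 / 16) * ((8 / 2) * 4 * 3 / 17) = -10371 / 17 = -610.06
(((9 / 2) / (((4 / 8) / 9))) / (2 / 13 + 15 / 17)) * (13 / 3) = 77571 / 229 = 338.74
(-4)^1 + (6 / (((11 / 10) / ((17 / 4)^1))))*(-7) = -1829 / 11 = -166.27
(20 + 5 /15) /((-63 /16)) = -976 /189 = -5.16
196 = 196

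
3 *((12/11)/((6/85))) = 510/11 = 46.36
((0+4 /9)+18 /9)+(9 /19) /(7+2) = 427 /171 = 2.50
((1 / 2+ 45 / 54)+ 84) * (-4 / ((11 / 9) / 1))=-279.27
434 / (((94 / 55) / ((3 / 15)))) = 2387 / 47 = 50.79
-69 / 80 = -0.86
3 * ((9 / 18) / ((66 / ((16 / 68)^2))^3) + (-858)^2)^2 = 407774296556812211807422014505337104 / 250812652469785208341803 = 1625812304688.00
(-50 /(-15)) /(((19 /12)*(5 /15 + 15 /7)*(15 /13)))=14 /19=0.74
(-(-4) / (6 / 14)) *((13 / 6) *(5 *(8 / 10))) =728 / 9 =80.89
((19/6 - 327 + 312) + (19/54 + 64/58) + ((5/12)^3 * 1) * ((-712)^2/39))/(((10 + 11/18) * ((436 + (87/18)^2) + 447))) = 227173688/2349516403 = 0.10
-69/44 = -1.57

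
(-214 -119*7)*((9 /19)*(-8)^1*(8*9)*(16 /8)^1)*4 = 43421184 /19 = 2285325.47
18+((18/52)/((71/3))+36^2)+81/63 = 16996311/12922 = 1315.30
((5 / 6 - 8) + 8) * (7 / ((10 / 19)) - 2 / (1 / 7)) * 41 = -287 / 12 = -23.92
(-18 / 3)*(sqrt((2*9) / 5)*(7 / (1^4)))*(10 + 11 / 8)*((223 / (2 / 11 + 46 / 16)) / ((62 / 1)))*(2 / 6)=-4687683*sqrt(10) / 41695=-355.53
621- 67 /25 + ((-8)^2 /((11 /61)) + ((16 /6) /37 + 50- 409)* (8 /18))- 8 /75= 223515958 /274725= 813.60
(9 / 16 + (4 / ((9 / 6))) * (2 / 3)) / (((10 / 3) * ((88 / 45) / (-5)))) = -5055 / 2816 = -1.80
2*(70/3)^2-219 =7829/9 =869.89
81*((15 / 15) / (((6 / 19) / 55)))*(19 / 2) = 536085 / 4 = 134021.25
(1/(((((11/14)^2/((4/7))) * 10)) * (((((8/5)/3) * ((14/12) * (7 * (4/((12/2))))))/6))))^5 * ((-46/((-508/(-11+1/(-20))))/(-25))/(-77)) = -70893300441132/532870294679452431625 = -0.00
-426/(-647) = 0.66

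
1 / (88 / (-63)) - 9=-855 / 88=-9.72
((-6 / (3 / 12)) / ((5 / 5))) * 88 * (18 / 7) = -38016 / 7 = -5430.86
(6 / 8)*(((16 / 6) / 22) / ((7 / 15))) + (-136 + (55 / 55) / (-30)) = -313787 / 2310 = -135.84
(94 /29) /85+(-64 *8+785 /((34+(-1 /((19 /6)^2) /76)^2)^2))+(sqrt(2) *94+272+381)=94 *sqrt(2)+35752018482525957074852 /252277201329123240785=274.65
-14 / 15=-0.93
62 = 62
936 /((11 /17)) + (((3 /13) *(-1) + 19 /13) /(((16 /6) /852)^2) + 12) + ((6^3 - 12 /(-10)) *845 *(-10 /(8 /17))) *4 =-2212681074 /143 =-15473294.22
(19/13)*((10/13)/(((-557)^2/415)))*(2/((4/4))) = 157700/52432081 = 0.00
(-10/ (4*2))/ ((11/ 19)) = -95/ 44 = -2.16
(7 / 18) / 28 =1 / 72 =0.01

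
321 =321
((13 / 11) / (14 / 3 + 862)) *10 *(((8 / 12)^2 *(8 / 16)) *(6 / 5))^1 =1 / 275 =0.00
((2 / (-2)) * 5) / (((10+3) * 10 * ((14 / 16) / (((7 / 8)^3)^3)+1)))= -5764801 / 586092442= -0.01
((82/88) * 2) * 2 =41/11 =3.73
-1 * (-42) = 42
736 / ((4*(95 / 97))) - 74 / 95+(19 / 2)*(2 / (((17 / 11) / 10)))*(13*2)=5464458 / 1615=3383.57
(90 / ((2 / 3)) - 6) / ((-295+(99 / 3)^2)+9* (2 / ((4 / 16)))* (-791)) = -3 / 1306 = -0.00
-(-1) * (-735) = -735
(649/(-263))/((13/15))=-9735/3419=-2.85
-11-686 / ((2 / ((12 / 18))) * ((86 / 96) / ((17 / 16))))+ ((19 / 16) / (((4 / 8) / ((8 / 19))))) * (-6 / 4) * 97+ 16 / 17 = -623935 / 1462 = -426.77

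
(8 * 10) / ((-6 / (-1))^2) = 20 / 9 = 2.22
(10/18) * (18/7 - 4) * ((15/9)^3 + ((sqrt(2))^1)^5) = -200 * sqrt(2)/63 - 6250/1701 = -8.16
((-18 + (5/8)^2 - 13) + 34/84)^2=1647954025/1806336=912.32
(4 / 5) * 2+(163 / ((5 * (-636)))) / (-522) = 2656099 / 1659960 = 1.60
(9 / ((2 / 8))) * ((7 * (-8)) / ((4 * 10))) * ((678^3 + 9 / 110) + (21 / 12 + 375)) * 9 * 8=-311017863283848 / 275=-1130974048304.90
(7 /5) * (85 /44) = 119 /44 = 2.70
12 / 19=0.63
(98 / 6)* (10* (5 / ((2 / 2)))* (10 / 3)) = 24500 / 9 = 2722.22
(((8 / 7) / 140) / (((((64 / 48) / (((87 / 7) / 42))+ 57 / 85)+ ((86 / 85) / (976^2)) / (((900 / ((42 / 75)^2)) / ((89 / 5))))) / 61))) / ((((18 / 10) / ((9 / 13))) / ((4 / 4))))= 5924204100000000 / 160115000114947787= 0.04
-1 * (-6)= 6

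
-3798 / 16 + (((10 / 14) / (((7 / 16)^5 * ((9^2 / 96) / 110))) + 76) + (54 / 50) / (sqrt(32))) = 27 * sqrt(2) / 200 + 143538609607 / 25412184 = 5648.61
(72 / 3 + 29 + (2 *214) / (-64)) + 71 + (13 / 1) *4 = 2709 / 16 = 169.31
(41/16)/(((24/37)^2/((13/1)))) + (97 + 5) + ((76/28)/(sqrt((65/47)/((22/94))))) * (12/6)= 38 * sqrt(715)/455 + 1669709/9216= 183.41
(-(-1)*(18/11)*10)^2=32400/121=267.77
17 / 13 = 1.31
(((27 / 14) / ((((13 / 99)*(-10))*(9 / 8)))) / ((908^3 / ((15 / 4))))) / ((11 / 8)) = -0.00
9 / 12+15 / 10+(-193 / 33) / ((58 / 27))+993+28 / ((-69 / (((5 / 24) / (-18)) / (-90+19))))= 41879778445 / 42195087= 992.53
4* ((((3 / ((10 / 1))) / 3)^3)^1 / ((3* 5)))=1 / 3750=0.00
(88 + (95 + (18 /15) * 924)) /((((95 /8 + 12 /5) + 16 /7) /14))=5063856 /4637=1092.05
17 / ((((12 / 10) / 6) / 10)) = 850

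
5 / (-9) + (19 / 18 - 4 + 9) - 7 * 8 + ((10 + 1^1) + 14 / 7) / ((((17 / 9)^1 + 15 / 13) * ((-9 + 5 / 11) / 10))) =-928621 / 16732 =-55.50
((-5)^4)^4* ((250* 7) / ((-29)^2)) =267028808593750 / 841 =317513446603.75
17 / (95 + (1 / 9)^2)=1377 / 7696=0.18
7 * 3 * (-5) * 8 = -840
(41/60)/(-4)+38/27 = 2671/2160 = 1.24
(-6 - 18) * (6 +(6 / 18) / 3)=-440 / 3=-146.67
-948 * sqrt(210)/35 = -392.51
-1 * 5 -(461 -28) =-438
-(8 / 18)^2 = -16 / 81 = -0.20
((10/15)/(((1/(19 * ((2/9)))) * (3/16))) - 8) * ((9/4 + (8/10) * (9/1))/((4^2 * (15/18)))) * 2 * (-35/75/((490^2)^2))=-71/882367500000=-0.00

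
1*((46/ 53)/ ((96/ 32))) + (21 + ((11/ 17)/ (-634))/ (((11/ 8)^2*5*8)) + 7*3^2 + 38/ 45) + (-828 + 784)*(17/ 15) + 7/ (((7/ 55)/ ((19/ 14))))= 43509512087/ 395865162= 109.91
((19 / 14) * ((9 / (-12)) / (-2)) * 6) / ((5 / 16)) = 9.77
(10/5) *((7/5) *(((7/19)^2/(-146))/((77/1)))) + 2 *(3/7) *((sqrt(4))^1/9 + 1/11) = 0.27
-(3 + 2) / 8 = -5 / 8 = -0.62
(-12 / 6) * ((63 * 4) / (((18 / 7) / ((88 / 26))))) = -8624 / 13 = -663.38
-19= -19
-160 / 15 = -32 / 3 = -10.67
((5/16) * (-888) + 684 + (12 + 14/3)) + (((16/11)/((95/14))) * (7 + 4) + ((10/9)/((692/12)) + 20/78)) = 545846101/1281930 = 425.80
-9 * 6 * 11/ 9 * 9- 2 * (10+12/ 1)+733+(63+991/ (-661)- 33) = 81634/ 661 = 123.50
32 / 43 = 0.74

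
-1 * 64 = -64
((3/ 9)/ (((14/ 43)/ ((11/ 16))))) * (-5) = -2365/ 672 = -3.52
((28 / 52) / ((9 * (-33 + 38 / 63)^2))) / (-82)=-3087 / 4440615946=-0.00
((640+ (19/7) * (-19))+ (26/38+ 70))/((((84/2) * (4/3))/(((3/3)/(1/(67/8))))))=2936677/29792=98.57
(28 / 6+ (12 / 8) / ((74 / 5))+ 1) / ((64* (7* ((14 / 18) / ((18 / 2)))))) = 69147 / 464128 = 0.15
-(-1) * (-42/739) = -42/739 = -0.06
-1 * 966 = -966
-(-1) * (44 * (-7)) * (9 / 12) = -231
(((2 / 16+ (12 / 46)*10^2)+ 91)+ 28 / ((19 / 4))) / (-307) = -430381 / 1073272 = -0.40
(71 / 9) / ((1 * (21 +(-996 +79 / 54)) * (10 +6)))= -213 / 420568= -0.00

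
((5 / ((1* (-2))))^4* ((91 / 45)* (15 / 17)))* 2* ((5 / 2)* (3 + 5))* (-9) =-853125 / 34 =-25091.91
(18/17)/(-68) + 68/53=38827/30634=1.27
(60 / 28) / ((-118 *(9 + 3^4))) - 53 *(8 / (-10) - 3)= 4990687 / 24780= 201.40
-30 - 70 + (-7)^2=-51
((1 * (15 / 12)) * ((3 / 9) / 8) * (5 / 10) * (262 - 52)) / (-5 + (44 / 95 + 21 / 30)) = -16625 / 11664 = -1.43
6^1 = 6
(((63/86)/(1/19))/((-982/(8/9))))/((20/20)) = -266/21113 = -0.01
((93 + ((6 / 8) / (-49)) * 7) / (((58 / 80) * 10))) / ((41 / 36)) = 93636 / 8323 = 11.25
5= 5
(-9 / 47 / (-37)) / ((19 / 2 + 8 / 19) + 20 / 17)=0.00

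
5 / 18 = 0.28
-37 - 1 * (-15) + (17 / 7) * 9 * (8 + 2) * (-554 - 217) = -168540.57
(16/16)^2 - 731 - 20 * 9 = -910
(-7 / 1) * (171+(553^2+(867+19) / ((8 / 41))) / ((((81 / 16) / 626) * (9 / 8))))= -174074805989 / 729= -238785742.10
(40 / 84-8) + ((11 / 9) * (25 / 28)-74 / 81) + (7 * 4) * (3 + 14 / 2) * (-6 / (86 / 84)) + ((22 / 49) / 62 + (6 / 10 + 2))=-174134074291 / 105813540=-1645.67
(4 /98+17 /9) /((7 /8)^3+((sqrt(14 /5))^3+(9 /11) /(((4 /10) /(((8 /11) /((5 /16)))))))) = 59919548480000 /43090127806257- 882751569920 * sqrt(70) /6155732543751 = 0.19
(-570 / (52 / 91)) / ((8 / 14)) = -13965 / 8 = -1745.62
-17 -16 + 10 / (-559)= -33.02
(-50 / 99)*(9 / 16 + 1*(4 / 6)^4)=-0.38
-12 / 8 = -3 / 2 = -1.50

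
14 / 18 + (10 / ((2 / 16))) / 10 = 79 / 9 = 8.78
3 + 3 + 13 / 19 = 6.68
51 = 51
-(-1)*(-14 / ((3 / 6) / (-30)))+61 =901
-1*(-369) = 369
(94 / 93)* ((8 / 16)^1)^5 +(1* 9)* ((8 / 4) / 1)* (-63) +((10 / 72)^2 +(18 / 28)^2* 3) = -139367423 / 123039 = -1132.71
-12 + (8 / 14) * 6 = -60 / 7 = -8.57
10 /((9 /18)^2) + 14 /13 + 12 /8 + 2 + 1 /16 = 9285 /208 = 44.64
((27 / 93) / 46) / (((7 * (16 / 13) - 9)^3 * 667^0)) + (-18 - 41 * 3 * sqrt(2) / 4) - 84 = -18201273 / 178250 - 123 * sqrt(2) / 4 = -145.60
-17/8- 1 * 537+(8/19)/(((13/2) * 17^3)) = -5233872815/9708088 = -539.12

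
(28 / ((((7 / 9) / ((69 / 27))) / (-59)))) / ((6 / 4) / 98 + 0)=-354629.33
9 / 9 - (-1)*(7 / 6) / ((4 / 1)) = 1.29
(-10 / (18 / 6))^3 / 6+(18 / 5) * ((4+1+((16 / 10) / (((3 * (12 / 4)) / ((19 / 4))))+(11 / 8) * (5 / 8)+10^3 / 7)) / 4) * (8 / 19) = 50.50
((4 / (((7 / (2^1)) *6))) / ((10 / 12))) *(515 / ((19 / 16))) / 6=6592 / 399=16.52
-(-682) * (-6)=-4092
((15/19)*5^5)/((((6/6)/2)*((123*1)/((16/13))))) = 500000/10127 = 49.37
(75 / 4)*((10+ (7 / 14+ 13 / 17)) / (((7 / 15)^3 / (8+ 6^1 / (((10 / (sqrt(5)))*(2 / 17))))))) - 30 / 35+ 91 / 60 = 5817043241 / 349860+ 58168125*sqrt(5) / 5488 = 40327.19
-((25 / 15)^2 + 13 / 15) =-164 / 45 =-3.64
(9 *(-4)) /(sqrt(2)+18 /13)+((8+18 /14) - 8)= 603 - 3042 *sqrt(2) /7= -11.58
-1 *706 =-706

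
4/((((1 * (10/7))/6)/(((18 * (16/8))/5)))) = 3024/25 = 120.96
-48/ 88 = -6/ 11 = -0.55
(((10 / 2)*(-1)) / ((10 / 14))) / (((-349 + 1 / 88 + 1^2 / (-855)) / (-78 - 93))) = -3.43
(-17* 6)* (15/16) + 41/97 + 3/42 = -516751/5432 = -95.13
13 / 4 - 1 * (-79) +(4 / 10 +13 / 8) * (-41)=-31 / 40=-0.78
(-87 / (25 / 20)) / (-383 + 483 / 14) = 696 / 3485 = 0.20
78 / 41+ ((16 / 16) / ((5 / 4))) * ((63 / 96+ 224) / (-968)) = 2725411 / 1587520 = 1.72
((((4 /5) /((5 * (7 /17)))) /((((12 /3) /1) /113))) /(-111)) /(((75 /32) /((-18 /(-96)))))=-3842 /485625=-0.01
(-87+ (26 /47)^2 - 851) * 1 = -2071366 /2209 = -937.69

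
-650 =-650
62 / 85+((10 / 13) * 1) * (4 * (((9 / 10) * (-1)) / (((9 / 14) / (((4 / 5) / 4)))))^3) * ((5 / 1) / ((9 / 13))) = 23102 / 95625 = 0.24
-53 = -53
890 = 890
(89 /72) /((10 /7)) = 623 /720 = 0.87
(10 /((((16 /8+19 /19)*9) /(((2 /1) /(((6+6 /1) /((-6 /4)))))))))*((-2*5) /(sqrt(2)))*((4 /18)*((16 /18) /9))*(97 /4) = 4850*sqrt(2) /19683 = 0.35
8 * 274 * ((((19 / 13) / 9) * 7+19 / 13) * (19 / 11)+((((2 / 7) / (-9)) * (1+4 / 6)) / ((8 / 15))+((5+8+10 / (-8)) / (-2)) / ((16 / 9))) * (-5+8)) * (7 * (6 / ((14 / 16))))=-1808489050 / 3003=-602227.46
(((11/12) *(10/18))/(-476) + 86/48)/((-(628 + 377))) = -92051/51665040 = -0.00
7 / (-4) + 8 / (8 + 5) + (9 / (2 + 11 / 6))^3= 7470275 / 632684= 11.81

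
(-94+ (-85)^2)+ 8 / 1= 7139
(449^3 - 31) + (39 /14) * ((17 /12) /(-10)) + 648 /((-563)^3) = 9045906280275972993 /99933986320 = 90518817.61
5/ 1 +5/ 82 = 415/ 82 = 5.06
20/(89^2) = 20/7921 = 0.00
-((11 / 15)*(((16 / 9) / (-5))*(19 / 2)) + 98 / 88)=40493 / 29700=1.36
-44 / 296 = -11 / 74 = -0.15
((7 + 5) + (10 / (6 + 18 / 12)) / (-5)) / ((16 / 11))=121 / 15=8.07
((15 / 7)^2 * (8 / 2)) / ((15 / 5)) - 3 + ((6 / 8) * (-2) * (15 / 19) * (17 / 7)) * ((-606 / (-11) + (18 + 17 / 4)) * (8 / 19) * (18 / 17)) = -18687447 / 194579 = -96.04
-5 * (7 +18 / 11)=-475 / 11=-43.18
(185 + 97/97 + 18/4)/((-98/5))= -1905/196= -9.72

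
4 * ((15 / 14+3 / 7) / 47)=6 / 47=0.13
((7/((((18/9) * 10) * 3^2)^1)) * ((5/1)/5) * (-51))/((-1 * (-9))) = -119/540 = -0.22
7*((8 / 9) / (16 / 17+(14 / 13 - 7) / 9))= 12376 / 563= 21.98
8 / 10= 4 / 5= 0.80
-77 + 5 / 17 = -1304 / 17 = -76.71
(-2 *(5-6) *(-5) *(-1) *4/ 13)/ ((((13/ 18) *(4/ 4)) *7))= 0.61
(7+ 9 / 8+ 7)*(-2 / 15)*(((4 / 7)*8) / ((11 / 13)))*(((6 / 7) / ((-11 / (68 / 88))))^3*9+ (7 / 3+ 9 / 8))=-655276927409 / 17400755295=-37.66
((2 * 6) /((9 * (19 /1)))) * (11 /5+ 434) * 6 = 17448 /95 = 183.66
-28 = -28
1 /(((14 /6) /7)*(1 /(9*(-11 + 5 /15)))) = -288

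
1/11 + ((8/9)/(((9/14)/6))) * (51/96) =1336/297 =4.50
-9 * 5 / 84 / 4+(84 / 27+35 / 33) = 44771 / 11088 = 4.04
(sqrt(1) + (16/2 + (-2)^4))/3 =25/3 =8.33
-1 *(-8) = 8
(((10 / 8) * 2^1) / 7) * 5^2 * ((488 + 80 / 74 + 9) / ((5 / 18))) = 4146525 / 259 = 16009.75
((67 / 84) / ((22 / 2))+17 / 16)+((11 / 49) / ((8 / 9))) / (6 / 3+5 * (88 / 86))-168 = -36687809 / 219912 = -166.83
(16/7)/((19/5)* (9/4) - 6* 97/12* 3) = -320/19173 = -0.02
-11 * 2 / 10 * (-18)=198 / 5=39.60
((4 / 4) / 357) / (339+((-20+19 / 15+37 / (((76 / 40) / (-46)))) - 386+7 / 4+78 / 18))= -380 / 129614919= -0.00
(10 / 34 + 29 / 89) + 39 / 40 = 96527 / 60520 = 1.59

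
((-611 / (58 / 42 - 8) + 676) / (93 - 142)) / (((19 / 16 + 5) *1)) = -1708720 / 674289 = -2.53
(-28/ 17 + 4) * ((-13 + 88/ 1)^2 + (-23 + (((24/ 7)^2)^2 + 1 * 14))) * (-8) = -108314.02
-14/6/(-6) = 7/18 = 0.39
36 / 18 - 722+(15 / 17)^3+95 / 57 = -10577390 / 14739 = -717.65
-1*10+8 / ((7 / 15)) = 50 / 7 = 7.14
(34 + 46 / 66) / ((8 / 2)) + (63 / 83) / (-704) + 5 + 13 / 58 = 70648103 / 5083584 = 13.90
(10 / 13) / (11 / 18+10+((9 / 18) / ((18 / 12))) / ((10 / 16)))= 900 / 13039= 0.07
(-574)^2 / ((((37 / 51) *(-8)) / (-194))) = 407479443 / 37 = 11012957.92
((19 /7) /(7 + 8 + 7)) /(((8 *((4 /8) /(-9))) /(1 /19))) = -9 /616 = -0.01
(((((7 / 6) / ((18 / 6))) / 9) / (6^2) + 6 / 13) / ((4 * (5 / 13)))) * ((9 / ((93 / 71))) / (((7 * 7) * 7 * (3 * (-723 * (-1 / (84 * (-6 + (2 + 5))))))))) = 2490893 / 10674863640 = 0.00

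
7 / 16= 0.44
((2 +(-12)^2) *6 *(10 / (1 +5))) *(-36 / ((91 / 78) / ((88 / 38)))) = -13875840 / 133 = -104329.62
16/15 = 1.07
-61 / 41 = -1.49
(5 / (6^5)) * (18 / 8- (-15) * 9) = 305 / 3456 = 0.09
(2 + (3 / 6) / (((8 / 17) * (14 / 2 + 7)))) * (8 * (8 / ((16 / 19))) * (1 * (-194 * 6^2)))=-7712955 / 7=-1101850.71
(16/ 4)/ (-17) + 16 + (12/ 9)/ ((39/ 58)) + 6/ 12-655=-2533001/ 3978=-636.75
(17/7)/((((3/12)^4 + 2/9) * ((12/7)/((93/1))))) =303552/521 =582.63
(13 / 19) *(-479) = -6227 / 19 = -327.74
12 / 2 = 6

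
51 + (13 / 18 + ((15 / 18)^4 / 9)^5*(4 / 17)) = 47457369445140202575409 / 917543123840934346752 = 51.72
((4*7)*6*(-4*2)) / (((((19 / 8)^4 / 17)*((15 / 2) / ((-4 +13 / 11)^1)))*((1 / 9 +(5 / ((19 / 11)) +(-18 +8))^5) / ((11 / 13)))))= -82682707968 / 6557858665735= -0.01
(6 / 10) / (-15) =-1 / 25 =-0.04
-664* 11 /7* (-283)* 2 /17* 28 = 972720.94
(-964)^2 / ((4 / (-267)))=-62030508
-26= -26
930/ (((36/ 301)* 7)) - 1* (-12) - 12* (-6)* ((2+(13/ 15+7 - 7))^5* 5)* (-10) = -4696691051/ 6750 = -695806.08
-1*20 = -20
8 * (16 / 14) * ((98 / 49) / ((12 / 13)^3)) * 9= 4394 / 21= 209.24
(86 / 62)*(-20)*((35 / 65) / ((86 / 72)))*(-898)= 4525920 / 403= 11230.57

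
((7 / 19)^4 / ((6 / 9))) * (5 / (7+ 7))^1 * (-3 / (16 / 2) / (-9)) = 1715 / 4170272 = 0.00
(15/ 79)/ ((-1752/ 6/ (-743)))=11145/ 23068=0.48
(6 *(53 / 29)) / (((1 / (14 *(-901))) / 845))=-3389507940 / 29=-116879584.14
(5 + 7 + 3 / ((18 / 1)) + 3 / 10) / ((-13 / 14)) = -2618 / 195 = -13.43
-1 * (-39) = 39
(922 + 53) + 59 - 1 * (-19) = 1053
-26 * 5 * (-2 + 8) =-780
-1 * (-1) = 1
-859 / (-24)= 35.79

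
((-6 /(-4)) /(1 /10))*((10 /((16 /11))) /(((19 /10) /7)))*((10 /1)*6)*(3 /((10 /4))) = 519750 /19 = 27355.26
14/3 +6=32/3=10.67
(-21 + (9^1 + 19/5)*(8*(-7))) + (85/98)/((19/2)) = -3434034/4655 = -737.71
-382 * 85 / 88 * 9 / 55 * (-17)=496791 / 484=1026.43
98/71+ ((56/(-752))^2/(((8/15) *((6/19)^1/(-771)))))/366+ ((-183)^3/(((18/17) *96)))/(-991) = 75424210630327/1213577521792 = 62.15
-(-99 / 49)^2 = -9801 / 2401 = -4.08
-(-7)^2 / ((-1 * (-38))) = -49 / 38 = -1.29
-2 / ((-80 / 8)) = 1 / 5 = 0.20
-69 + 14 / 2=-62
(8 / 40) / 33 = 1 / 165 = 0.01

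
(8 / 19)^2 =64 / 361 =0.18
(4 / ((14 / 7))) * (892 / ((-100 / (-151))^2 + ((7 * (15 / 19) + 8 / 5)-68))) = -3864313480 / 130908183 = -29.52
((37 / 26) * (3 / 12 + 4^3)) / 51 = 9509 / 5304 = 1.79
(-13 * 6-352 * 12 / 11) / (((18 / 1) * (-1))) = 77 / 3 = 25.67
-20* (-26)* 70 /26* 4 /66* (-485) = -1358000 /33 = -41151.52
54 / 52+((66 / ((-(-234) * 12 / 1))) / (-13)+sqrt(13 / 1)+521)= sqrt(13)+3176071 / 6084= 525.64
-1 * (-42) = 42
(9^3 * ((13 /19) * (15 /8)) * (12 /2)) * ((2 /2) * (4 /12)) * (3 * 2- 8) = -142155 /38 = -3740.92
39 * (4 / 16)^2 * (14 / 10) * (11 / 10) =3003 / 800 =3.75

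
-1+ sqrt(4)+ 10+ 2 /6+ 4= 46 /3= 15.33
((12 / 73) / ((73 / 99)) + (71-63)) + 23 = 166387 / 5329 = 31.22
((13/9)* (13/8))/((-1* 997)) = -169/71784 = -0.00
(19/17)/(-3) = -19/51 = -0.37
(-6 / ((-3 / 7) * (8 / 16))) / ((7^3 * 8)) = 1 / 98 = 0.01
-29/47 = -0.62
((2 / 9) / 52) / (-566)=-1 / 132444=-0.00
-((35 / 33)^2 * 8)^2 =-96040000 / 1185921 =-80.98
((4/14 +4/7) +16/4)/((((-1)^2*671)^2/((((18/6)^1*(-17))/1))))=-1734/3151687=-0.00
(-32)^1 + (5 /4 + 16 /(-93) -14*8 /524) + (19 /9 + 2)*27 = 3891943 /48732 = 79.86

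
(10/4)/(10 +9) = 5/38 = 0.13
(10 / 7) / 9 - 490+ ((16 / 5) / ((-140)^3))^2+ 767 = 277.16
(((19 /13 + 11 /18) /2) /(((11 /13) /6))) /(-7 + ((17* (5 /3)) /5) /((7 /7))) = -485 /88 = -5.51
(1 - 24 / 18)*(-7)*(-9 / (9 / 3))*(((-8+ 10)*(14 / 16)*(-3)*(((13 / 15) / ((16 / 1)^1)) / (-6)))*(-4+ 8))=-637 / 480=-1.33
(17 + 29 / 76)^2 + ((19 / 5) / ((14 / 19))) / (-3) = 300.40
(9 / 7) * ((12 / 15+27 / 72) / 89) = 423 / 24920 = 0.02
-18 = -18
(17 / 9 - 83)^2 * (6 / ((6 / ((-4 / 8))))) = -266450 / 81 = -3289.51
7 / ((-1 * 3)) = -7 / 3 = -2.33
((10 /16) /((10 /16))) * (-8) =-8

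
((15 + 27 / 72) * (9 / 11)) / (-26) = -1107 / 2288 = -0.48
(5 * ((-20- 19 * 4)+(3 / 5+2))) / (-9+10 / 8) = 1868 / 31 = 60.26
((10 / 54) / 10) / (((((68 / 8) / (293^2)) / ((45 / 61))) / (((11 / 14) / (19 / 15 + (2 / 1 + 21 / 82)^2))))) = 79371692950 / 4653969929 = 17.05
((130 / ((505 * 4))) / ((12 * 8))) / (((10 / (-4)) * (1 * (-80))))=13 / 3878400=0.00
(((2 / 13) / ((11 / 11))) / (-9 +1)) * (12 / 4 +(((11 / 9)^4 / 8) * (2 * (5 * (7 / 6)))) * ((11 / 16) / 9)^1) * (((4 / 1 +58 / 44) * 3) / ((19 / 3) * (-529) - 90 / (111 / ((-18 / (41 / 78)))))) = 111744090461 / 372496450968576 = 0.00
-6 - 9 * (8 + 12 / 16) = -84.75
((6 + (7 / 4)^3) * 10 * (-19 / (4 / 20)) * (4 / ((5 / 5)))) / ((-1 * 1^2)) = 345325 / 8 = 43165.62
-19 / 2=-9.50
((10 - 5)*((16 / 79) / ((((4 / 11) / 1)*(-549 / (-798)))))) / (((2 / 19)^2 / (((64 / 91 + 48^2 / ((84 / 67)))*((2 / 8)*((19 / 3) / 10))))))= 59956000544 / 563823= 106338.34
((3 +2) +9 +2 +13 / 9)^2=24649 / 81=304.31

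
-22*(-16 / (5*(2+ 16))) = 176 / 45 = 3.91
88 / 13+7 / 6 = 619 / 78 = 7.94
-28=-28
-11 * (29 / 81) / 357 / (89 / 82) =-26158 / 2573613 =-0.01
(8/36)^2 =4/81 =0.05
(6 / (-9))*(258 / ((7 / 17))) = -2924 / 7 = -417.71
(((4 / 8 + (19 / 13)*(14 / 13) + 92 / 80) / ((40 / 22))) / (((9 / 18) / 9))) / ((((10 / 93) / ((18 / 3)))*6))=100328679 / 338000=296.83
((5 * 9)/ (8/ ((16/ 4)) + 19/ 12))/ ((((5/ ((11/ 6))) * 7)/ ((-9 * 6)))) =-10692/ 301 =-35.52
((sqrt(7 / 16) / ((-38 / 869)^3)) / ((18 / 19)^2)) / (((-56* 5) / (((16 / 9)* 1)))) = 656234909* sqrt(7) / 31026240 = 55.96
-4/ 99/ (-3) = 4/ 297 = 0.01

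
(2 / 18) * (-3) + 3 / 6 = 1 / 6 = 0.17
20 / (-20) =-1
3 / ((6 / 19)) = 19 / 2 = 9.50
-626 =-626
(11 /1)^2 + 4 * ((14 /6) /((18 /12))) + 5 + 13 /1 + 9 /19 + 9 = 154.70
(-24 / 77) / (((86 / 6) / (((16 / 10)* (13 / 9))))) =-832 / 16555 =-0.05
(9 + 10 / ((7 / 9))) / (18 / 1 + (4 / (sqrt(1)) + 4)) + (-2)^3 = -1303 / 182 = -7.16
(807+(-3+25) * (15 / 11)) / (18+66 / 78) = 10881 / 245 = 44.41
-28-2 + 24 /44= -324 /11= -29.45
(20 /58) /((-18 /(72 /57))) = -40 /1653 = -0.02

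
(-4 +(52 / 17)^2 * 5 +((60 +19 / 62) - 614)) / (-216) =9154513 / 3870288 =2.37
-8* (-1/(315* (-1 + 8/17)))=-136/2835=-0.05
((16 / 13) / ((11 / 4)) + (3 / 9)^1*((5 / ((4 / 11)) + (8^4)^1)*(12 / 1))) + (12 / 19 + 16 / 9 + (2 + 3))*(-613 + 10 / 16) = 776114923 / 65208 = 11902.14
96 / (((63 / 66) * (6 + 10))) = 44 / 7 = 6.29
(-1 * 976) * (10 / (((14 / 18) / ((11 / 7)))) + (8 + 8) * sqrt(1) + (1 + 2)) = -1874896 / 49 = -38263.18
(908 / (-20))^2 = 51529 / 25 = 2061.16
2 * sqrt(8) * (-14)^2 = 784 * sqrt(2) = 1108.74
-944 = -944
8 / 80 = 1 / 10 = 0.10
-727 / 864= -0.84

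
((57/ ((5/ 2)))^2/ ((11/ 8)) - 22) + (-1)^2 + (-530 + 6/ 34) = -807644/ 4675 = -172.76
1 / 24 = 0.04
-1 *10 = -10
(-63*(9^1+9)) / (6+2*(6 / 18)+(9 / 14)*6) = -23814 / 221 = -107.76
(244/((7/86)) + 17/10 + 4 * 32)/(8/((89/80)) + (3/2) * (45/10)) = 38967582/173705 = 224.33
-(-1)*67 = 67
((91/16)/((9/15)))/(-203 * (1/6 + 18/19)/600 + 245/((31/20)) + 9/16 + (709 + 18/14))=140697375/12891503398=0.01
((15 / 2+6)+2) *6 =93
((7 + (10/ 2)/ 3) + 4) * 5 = 190/ 3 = 63.33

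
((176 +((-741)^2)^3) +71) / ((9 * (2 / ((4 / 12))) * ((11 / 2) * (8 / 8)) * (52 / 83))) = 264231138859776752 / 297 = 889667134208002.53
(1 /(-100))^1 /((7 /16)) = -4 /175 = -0.02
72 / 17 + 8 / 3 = 352 / 51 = 6.90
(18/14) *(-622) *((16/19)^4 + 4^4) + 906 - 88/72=-1676726558663/8210223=-204224.24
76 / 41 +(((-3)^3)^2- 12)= 29473 / 41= 718.85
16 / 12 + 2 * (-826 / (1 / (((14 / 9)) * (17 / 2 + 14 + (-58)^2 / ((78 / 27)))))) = -118958816 / 39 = -3050226.05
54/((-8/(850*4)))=-22950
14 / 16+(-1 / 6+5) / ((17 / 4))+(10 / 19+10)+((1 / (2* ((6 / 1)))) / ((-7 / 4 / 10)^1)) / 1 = 654553 / 54264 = 12.06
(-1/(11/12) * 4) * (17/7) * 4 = -3264/77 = -42.39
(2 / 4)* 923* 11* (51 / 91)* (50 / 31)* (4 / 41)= 3983100 / 8897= 447.69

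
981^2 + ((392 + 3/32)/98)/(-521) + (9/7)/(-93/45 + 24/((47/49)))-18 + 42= 25446126309586139/26440691648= 962385.05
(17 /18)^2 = 289 /324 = 0.89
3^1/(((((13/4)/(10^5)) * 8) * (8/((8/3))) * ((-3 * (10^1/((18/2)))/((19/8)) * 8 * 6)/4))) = -11875/52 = -228.37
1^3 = 1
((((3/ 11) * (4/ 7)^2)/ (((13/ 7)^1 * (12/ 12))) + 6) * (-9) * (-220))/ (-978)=-181620/ 14833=-12.24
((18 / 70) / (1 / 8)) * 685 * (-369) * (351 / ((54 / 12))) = -283905648 / 7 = -40557949.71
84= 84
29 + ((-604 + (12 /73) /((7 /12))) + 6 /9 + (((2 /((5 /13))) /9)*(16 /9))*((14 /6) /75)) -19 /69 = -615065357264 /1070992125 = -574.29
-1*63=-63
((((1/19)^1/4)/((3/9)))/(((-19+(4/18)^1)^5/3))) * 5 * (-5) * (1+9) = 66430125/5238622690262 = 0.00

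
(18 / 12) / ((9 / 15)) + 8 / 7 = 51 / 14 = 3.64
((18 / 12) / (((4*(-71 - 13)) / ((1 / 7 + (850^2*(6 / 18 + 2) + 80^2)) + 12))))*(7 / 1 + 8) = -177685775 / 1568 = -113320.01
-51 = -51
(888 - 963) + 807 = 732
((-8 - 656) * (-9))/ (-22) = -2988/ 11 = -271.64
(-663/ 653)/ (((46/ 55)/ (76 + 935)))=-36866115/ 30038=-1227.32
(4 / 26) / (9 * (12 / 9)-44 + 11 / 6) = -12 / 2353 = -0.01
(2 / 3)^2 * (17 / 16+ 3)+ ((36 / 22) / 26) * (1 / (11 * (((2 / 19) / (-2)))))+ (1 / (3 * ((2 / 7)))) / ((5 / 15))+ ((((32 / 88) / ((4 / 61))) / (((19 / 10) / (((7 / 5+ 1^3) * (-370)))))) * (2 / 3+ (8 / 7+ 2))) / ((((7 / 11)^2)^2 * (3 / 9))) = -3266100701108629 / 18083189124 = -180615.30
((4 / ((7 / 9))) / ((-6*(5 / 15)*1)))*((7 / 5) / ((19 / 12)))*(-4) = 864 / 95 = 9.09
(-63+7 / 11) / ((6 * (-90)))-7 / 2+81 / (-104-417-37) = -324977 / 92070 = -3.53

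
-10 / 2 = -5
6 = 6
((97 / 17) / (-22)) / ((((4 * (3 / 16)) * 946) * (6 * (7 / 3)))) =-97 / 3714942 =-0.00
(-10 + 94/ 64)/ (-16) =273/ 512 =0.53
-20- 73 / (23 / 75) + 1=-5912 / 23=-257.04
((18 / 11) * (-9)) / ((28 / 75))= -6075 / 154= -39.45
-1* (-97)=97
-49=-49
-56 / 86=-28 / 43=-0.65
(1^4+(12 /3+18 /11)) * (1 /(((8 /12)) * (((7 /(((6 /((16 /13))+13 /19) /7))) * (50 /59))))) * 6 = 6550947 /819280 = 8.00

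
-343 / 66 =-5.20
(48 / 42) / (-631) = -8 / 4417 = -0.00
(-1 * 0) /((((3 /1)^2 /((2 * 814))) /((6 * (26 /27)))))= 0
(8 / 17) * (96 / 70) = 384 / 595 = 0.65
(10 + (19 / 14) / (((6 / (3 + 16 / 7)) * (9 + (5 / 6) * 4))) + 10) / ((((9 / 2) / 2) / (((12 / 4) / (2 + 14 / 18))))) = 11817 / 1225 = 9.65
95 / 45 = 19 / 9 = 2.11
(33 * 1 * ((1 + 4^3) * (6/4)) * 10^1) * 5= 160875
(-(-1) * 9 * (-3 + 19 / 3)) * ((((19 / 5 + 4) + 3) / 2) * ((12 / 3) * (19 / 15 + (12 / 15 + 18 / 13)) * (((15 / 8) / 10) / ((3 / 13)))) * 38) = 345249 / 5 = 69049.80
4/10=0.40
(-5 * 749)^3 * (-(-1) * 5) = -262618593125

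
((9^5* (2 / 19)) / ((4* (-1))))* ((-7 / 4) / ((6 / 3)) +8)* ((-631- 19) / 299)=4428675 / 184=24068.89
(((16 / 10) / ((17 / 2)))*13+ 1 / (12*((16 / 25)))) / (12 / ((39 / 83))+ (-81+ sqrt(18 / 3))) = -394237753 / 8467256640 - 7108309*sqrt(6) / 8467256640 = -0.05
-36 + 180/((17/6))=468/17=27.53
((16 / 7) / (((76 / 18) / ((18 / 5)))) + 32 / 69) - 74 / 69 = 20498 / 15295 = 1.34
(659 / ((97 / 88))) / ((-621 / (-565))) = 32765480 / 60237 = 543.94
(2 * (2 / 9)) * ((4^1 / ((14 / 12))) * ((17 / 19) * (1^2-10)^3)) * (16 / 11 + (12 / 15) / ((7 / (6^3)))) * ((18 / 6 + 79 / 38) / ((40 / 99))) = -144429410016 / 442225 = -326597.12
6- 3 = 3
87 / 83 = 1.05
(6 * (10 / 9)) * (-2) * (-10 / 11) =400 / 33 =12.12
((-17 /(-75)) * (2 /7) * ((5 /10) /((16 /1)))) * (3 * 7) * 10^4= 425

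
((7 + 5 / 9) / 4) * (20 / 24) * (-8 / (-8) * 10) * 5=2125 / 27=78.70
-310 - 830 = -1140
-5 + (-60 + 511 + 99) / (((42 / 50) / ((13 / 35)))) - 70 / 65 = 453137 / 1911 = 237.12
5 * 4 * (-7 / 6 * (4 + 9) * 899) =-818090 / 3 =-272696.67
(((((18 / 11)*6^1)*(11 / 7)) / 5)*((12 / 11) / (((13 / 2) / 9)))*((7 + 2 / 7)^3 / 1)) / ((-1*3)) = -1031494176 / 1716715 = -600.85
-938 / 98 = -67 / 7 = -9.57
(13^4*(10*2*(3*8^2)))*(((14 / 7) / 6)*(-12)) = -438696960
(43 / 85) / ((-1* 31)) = -43 / 2635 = -0.02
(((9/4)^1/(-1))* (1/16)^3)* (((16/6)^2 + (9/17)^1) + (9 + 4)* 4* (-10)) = 78391/278528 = 0.28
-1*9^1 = -9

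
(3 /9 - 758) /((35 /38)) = -86374 /105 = -822.61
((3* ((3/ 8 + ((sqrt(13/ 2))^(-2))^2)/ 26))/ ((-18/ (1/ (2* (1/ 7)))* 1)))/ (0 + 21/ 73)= -39347/ 1265472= -0.03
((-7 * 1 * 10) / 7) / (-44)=5 / 22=0.23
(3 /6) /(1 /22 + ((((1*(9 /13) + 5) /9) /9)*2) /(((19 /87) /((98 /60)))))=1100385 /2413423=0.46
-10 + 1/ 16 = -159/ 16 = -9.94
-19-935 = -954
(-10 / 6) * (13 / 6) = -65 / 18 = -3.61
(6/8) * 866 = 1299/2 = 649.50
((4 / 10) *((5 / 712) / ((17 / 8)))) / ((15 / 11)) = 22 / 22695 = 0.00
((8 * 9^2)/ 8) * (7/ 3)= 189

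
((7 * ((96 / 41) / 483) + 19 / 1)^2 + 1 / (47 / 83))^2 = 231515637129954271396 / 1746797198858209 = 132537.22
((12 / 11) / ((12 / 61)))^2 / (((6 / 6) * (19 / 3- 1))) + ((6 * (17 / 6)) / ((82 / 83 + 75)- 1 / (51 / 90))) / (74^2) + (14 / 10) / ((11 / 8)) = 9415572068211 / 1387860329680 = 6.78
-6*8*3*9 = -1296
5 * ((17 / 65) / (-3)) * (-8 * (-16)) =-2176 / 39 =-55.79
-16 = -16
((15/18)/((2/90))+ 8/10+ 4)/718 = 423/7180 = 0.06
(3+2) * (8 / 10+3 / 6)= 13 / 2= 6.50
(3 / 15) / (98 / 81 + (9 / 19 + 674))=1539 / 5199385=0.00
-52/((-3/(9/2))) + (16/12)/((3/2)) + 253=2987/9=331.89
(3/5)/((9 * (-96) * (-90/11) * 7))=11/907200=0.00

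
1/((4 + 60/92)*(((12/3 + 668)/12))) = 23/5992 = 0.00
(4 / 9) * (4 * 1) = 16 / 9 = 1.78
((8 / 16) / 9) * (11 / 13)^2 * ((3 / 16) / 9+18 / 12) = 8833 / 146016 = 0.06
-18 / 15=-1.20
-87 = -87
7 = 7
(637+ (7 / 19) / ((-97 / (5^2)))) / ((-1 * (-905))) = 1173816 / 1667915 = 0.70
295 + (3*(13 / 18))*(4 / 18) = 7978 / 27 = 295.48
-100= -100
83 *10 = 830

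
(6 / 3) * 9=18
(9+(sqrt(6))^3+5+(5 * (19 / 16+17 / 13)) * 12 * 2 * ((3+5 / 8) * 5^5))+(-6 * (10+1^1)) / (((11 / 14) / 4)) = 6 * sqrt(6)+705448649 / 208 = 3391594.74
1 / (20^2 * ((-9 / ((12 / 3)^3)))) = -4 / 225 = -0.02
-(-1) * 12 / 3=4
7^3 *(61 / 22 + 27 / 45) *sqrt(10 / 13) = 127253 *sqrt(130) / 1430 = 1014.62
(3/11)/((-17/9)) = -27/187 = -0.14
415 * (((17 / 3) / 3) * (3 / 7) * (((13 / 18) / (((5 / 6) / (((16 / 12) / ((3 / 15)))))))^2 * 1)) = 19076720 / 1701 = 11215.00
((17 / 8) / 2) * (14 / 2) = 119 / 16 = 7.44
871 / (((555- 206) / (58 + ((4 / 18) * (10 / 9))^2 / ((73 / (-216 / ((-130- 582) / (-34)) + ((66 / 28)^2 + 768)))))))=35559101204198 / 242987065839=146.34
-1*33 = -33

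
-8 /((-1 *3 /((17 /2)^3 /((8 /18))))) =14739 /4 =3684.75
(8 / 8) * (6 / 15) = 2 / 5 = 0.40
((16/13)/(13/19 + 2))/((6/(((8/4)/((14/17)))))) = 152/819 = 0.19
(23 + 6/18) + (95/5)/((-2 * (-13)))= 1877/78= 24.06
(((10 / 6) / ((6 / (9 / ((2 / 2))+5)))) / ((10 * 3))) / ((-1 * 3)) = -7 / 162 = -0.04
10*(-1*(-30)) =300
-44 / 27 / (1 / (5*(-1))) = 220 / 27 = 8.15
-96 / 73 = -1.32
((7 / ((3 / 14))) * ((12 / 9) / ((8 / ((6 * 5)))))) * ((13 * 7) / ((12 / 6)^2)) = 22295 / 6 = 3715.83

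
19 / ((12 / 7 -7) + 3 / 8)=-1064 / 275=-3.87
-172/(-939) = 172/939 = 0.18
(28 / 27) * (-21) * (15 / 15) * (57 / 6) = -1862 / 9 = -206.89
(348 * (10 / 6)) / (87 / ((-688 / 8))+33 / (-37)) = -1845560 / 6057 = -304.70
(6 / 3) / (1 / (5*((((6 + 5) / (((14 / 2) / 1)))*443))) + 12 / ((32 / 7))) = 389840 / 511721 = 0.76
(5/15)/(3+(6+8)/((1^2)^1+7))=0.07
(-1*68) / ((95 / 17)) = -1156 / 95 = -12.17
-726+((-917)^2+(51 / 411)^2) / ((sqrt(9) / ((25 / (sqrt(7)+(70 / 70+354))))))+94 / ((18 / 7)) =67589447384440 / 3547847763 - 197283074125 *sqrt(7) / 3547847763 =18903.71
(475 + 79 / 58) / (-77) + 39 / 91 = -25715 / 4466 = -5.76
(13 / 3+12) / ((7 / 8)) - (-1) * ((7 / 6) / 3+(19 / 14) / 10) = 24181 / 1260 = 19.19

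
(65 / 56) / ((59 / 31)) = 2015 / 3304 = 0.61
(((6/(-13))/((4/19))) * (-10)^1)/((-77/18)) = -5130/1001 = -5.12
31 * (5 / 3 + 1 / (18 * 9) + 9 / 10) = 32302 / 405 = 79.76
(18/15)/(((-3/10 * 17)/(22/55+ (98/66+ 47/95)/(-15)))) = -50416/799425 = -0.06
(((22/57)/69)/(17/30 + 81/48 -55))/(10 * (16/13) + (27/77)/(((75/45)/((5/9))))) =-1761760/206403817713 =-0.00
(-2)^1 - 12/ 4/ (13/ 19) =-83/ 13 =-6.38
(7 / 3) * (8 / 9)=56 / 27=2.07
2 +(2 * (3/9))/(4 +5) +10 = 326/27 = 12.07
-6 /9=-2 /3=-0.67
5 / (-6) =-5 / 6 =-0.83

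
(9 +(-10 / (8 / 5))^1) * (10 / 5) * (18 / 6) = 33 / 2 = 16.50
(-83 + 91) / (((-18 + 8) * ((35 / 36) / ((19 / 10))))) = -1368 / 875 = -1.56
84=84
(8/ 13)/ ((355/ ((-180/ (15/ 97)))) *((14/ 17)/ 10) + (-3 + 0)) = -0.20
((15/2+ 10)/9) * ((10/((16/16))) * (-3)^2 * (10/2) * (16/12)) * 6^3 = 252000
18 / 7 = 2.57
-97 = -97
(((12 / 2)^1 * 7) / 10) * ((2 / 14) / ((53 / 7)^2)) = 147 / 14045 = 0.01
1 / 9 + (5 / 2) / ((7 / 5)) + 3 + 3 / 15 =3211 / 630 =5.10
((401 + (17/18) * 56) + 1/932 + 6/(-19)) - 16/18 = 8016151/17708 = 452.69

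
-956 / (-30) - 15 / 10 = 30.37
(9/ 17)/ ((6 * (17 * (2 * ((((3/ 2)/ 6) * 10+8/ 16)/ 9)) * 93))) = 3/ 35836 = 0.00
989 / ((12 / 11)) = 10879 / 12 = 906.58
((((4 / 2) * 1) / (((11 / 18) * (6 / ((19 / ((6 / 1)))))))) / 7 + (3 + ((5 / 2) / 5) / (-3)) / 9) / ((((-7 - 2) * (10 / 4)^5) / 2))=-14944 / 11694375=-0.00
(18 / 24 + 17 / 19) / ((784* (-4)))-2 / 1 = -476797 / 238336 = -2.00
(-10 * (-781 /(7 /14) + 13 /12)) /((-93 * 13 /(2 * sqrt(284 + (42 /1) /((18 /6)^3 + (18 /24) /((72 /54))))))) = -187310 * sqrt(31479) /76167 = -436.32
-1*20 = -20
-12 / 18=-0.67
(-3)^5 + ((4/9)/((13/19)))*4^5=49393/117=422.16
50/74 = 25/37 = 0.68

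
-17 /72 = -0.24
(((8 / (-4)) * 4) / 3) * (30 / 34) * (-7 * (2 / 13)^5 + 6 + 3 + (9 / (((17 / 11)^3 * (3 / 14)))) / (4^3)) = -2678507984255 / 124043050612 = -21.59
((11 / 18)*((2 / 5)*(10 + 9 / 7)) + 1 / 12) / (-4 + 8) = 0.71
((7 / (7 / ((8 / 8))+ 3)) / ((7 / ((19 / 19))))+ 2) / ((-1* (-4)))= 21 / 40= 0.52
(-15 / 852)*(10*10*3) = -375 / 71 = -5.28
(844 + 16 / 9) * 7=53284 / 9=5920.44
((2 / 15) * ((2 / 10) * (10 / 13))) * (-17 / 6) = -34 / 585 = -0.06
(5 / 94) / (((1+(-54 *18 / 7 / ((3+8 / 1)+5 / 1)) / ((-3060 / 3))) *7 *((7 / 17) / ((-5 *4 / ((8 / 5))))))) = -0.23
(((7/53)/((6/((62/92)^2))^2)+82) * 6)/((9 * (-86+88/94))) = -0.64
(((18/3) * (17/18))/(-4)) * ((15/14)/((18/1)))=-85/1008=-0.08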